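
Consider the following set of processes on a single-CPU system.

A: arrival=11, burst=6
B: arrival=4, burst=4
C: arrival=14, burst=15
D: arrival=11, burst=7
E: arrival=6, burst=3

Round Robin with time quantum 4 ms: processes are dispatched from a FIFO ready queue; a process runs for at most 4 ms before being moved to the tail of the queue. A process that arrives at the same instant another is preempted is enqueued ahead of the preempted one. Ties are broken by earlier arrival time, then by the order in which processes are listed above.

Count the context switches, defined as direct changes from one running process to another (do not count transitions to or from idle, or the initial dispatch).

7

Timeline: | idle 0-4 | B 4-8 | E 8-11 | A 11-15 | D 15-19 | C 19-23 | A 23-25 | D 25-28 | C 28-39 |
Completion: A=25  B=8  C=39  D=28  E=11
Turnaround (C−A): A=14  B=4  C=25  D=17  E=5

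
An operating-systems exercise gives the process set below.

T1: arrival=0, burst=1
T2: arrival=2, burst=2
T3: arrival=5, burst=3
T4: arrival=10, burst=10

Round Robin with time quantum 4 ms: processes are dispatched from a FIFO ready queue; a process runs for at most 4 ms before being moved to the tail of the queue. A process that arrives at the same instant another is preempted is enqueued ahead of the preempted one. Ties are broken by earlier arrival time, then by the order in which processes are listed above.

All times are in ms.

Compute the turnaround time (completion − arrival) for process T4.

10

Timeline: | T1 0-1 | idle 1-2 | T2 2-4 | idle 4-5 | T3 5-8 | idle 8-10 | T4 10-20 |
Completion: T1=1  T2=4  T3=8  T4=20
Turnaround (C−A): T1=1  T2=2  T3=3  T4=10
Turnaround(T4) = completion − arrival = 20 − 10 = 10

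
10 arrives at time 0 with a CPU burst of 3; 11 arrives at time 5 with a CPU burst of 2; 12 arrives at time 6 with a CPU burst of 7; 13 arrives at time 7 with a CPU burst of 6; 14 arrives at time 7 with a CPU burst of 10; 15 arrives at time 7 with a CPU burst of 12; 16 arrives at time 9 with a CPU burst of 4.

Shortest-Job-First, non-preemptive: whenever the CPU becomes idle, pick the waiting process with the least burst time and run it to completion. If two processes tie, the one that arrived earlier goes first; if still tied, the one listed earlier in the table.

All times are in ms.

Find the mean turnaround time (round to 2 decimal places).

Schedule: | 10 0-3 | idle 3-5 | 11 5-7 | 13 7-13 | 16 13-17 | 12 17-24 | 14 24-34 | 15 34-46 |
Completion: 10=3  11=7  12=24  13=13  14=34  15=46  16=17
Turnaround (C−A): 10=3  11=2  12=18  13=6  14=27  15=39  16=8
Turnaround times: 10=3, 11=2, 12=18, 13=6, 14=27, 15=39, 16=8
Average turnaround = (3+2+18+6+27+39+8) / 7 = 103/7 = 14.71

14.71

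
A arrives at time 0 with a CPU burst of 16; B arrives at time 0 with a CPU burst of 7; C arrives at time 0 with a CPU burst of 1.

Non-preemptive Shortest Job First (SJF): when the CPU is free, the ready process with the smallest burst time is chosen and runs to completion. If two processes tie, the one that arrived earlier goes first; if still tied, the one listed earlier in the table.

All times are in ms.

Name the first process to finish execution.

C

Gantt: | C 0-1 | B 1-8 | A 8-24 |
Completion: A=24  B=8  C=1
Finish order: C → B → A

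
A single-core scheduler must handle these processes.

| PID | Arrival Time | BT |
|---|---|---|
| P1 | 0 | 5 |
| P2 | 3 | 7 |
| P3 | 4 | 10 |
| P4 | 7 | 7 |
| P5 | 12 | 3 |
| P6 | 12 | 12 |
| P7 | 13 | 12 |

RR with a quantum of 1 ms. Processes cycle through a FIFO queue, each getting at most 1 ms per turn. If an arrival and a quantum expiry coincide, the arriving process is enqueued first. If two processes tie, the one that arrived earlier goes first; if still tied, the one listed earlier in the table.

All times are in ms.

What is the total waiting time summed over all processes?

156

Timeline: | P1 0-3 | P2 3-4 | P1 4-5 | P3 5-6 | P2 6-7 | P1 7-8 | P3 8-9 | P4 9-10 | P2 10-11 | P3 11-12 | P4 12-13 | P2 13-14 | P5 14-15 | P6 15-16 | P3 16-17 | P7 17-18 | P4 18-19 | P2 19-20 | P5 20-21 | P6 21-22 | P3 22-23 | P7 23-24 | P4 24-25 | P2 25-26 | P5 26-27 | P6 27-28 | P3 28-29 | P7 29-30 | P4 30-31 | P2 31-32 | P6 32-33 | P3 33-34 | P7 34-35 | P4 35-36 | P6 36-37 | P3 37-38 | P7 38-39 | P4 39-40 | P6 40-41 | P3 41-42 | P7 42-43 | P6 43-44 | P3 44-45 | P7 45-46 | P6 46-47 | P7 47-48 | P6 48-49 | P7 49-50 | P6 50-51 | P7 51-52 | P6 52-53 | P7 53-54 | P6 54-55 | P7 55-56 |
Completion: P1=8  P2=32  P3=45  P4=40  P5=27  P6=55  P7=56
Waiting = turnaround − burst: P1=3, P2=22, P3=31, P4=26, P5=12, P6=31, P7=31
Total waiting = 3 + 22 + 31 + 26 + 12 + 31 + 31 = 156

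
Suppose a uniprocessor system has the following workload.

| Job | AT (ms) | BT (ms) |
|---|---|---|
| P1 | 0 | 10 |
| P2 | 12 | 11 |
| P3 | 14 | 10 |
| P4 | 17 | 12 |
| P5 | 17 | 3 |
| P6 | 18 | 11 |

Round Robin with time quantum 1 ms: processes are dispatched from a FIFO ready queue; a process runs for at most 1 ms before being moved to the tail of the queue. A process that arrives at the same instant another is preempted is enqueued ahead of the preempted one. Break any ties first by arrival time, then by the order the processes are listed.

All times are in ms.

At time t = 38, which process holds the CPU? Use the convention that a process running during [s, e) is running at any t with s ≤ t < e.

P3

Gantt: | P1 0-10 | idle 10-12 | P2 12-14 | P3 14-15 | P2 15-16 | P3 16-17 | P2 17-18 | P4 18-19 | P5 19-20 | P3 20-21 | P6 21-22 | P2 22-23 | P4 23-24 | P5 24-25 | P3 25-26 | P6 26-27 | P2 27-28 | P4 28-29 | P5 29-30 | P3 30-31 | P6 31-32 | P2 32-33 | P4 33-34 | P3 34-35 | P6 35-36 | P2 36-37 | P4 37-38 | P3 38-39 | P6 39-40 | P2 40-41 | P4 41-42 | P3 42-43 | P6 43-44 | P2 44-45 | P4 45-46 | P3 46-47 | P6 47-48 | P2 48-49 | P4 49-50 | P3 50-51 | P6 51-52 | P4 52-53 | P6 53-54 | P4 54-55 | P6 55-56 | P4 56-57 | P6 57-58 | P4 58-59 |
Completion: P1=10  P2=49  P3=51  P4=59  P5=30  P6=58
Turnaround (C−A): P1=10  P2=37  P3=37  P4=42  P5=13  P6=40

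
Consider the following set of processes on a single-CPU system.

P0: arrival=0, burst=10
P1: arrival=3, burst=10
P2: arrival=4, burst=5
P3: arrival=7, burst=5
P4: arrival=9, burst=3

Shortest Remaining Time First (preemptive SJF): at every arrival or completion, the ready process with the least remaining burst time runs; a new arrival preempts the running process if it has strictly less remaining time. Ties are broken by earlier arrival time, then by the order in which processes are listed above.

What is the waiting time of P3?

Gantt: | P0 0-4 | P2 4-9 | P4 9-12 | P3 12-17 | P0 17-23 | P1 23-33 |
Completion: P0=23  P1=33  P2=9  P3=17  P4=12
Turnaround (C−A): P0=23  P1=30  P2=5  P3=10  P4=3
Waiting(P3) = turnaround − burst = 10 − 5 = 5

5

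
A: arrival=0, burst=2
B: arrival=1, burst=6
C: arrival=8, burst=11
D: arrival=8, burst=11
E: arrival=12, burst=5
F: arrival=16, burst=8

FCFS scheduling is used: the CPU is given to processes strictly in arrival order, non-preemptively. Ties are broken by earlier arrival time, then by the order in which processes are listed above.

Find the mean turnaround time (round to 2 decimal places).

15.33

Timeline: | A 0-2 | B 2-8 | C 8-19 | D 19-30 | E 30-35 | F 35-43 |
Completion: A=2  B=8  C=19  D=30  E=35  F=43
Turnaround times: A=2, B=7, C=11, D=22, E=23, F=27
Average turnaround = (2+7+11+22+23+27) / 6 = 92/6 = 15.33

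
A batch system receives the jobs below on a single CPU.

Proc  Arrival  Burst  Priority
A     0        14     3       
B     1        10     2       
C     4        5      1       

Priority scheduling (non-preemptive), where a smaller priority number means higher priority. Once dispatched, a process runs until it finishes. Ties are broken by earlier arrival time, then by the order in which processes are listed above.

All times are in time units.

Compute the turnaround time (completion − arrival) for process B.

Timeline: | A 0-14 | C 14-19 | B 19-29 |
Completion: A=14  B=29  C=19
Turnaround (C−A): A=14  B=28  C=15
Turnaround(B) = completion − arrival = 29 − 1 = 28

28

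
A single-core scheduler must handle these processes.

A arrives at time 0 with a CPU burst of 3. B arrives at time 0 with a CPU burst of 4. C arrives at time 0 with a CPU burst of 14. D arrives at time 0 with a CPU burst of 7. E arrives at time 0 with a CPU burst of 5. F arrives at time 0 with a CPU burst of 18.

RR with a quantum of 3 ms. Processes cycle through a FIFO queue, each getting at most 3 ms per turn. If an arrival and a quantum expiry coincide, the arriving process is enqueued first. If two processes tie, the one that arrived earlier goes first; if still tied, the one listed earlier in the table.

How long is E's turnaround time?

Gantt: | A 0-3 | B 3-6 | C 6-9 | D 9-12 | E 12-15 | F 15-18 | B 18-19 | C 19-22 | D 22-25 | E 25-27 | F 27-30 | C 30-33 | D 33-34 | F 34-37 | C 37-40 | F 40-43 | C 43-45 | F 45-51 |
Completion: A=3  B=19  C=45  D=34  E=27  F=51
Turnaround (C−A): A=3  B=19  C=45  D=34  E=27  F=51
Turnaround(E) = completion − arrival = 27 − 0 = 27

27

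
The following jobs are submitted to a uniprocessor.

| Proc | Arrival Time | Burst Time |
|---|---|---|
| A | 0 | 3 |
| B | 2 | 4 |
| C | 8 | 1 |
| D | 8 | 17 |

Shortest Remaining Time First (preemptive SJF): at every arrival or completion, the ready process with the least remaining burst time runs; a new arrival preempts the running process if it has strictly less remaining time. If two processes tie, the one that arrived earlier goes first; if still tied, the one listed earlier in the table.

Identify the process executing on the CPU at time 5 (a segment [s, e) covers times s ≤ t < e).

B

Gantt: | A 0-3 | B 3-7 | idle 7-8 | C 8-9 | D 9-26 |
Completion: A=3  B=7  C=9  D=26
Turnaround (C−A): A=3  B=5  C=1  D=18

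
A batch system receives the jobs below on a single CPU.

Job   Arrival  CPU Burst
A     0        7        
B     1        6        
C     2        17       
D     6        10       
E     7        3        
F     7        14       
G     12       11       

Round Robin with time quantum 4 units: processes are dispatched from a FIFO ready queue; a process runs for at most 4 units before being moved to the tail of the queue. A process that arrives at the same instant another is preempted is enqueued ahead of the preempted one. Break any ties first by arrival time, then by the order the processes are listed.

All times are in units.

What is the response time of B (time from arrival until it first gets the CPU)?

Gantt: | A 0-4 | B 4-8 | C 8-12 | A 12-15 | D 15-19 | E 19-22 | F 22-26 | B 26-28 | G 28-32 | C 32-36 | D 36-40 | F 40-44 | G 44-48 | C 48-52 | D 52-54 | F 54-58 | G 58-61 | C 61-65 | F 65-67 | C 67-68 |
Completion: A=15  B=28  C=68  D=54  E=22  F=67  G=61
Turnaround (C−A): A=15  B=27  C=66  D=48  E=15  F=60  G=49
Response(B) = first start − arrival = 4 − 1 = 3

3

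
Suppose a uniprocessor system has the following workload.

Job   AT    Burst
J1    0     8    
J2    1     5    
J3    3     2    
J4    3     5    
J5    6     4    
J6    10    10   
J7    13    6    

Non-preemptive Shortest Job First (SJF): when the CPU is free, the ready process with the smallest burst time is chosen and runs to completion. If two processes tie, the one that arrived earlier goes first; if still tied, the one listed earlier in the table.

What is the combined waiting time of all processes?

69

Gantt: | J1 0-8 | J3 8-10 | J5 10-14 | J2 14-19 | J4 19-24 | J7 24-30 | J6 30-40 |
Completion: J1=8  J2=19  J3=10  J4=24  J5=14  J6=40  J7=30
Waiting = turnaround − burst: J1=0, J2=13, J3=5, J4=16, J5=4, J6=20, J7=11
Total waiting = 0 + 13 + 5 + 16 + 4 + 20 + 11 = 69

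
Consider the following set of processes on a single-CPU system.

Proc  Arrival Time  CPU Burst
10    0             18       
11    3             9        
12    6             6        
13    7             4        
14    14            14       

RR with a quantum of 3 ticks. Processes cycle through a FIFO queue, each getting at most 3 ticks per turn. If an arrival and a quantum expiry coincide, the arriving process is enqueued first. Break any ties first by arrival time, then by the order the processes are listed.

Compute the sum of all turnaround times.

Gantt: | 10 0-3 | 11 3-6 | 10 6-9 | 12 9-12 | 11 12-15 | 13 15-18 | 10 18-21 | 12 21-24 | 14 24-27 | 11 27-30 | 13 30-31 | 10 31-34 | 14 34-37 | 10 37-40 | 14 40-43 | 10 43-46 | 14 46-51 |
Completion: 10=46  11=30  12=24  13=31  14=51
Turnaround = completion − arrival: 10=46, 11=27, 12=18, 13=24, 14=37
Total turnaround = 46 + 27 + 18 + 24 + 37 = 152

152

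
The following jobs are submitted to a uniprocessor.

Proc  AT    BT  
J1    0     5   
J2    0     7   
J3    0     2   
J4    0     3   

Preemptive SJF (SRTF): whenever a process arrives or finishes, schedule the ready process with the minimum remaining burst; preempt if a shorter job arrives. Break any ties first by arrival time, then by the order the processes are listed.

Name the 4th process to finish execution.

J2

Timeline: | J3 0-2 | J4 2-5 | J1 5-10 | J2 10-17 |
Completion: J1=10  J2=17  J3=2  J4=5
Finish order: J3 → J4 → J1 → J2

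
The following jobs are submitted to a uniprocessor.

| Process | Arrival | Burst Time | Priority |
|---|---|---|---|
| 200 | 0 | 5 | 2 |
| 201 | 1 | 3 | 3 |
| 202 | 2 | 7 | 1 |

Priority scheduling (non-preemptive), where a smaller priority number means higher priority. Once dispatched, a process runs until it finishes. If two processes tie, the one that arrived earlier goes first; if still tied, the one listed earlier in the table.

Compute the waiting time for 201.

11

Schedule: | 200 0-5 | 202 5-12 | 201 12-15 |
Completion: 200=5  201=15  202=12
Waiting(201) = turnaround − burst = 14 − 3 = 11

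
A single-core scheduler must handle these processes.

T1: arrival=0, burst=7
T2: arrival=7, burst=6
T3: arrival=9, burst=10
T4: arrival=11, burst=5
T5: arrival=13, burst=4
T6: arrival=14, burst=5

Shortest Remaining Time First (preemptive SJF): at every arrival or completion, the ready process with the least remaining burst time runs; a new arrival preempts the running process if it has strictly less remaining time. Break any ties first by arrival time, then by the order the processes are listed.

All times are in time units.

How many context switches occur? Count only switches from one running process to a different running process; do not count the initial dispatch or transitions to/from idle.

5

Timeline: | T1 0-7 | T2 7-13 | T5 13-17 | T4 17-22 | T6 22-27 | T3 27-37 |
Completion: T1=7  T2=13  T3=37  T4=22  T5=17  T6=27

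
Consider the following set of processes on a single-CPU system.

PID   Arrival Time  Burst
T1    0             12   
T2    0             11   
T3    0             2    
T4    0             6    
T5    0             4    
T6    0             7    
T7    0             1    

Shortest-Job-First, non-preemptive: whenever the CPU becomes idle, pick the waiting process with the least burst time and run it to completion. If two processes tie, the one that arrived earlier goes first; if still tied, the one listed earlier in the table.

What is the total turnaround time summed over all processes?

Timeline: | T7 0-1 | T3 1-3 | T5 3-7 | T4 7-13 | T6 13-20 | T2 20-31 | T1 31-43 |
Completion: T1=43  T2=31  T3=3  T4=13  T5=7  T6=20  T7=1
Turnaround = completion − arrival: T1=43, T2=31, T3=3, T4=13, T5=7, T6=20, T7=1
Total turnaround = 43 + 31 + 3 + 13 + 7 + 20 + 1 = 118

118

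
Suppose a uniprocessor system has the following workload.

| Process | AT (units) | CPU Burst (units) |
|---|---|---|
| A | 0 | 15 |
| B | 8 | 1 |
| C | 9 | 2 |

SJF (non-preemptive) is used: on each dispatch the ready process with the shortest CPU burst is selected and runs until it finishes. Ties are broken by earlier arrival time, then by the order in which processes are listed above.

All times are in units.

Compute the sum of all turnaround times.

Gantt: | A 0-15 | B 15-16 | C 16-18 |
Completion: A=15  B=16  C=18
Turnaround (C−A): A=15  B=8  C=9
Turnaround = completion − arrival: A=15, B=8, C=9
Total turnaround = 15 + 8 + 9 = 32

32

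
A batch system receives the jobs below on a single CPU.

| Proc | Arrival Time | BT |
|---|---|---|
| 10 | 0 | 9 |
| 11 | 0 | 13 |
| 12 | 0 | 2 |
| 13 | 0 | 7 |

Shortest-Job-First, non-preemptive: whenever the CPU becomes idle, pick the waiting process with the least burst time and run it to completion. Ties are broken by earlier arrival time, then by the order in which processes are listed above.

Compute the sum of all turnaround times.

Gantt: | 12 0-2 | 13 2-9 | 10 9-18 | 11 18-31 |
Completion: 10=18  11=31  12=2  13=9
Turnaround = completion − arrival: 10=18, 11=31, 12=2, 13=9
Total turnaround = 18 + 31 + 2 + 9 = 60

60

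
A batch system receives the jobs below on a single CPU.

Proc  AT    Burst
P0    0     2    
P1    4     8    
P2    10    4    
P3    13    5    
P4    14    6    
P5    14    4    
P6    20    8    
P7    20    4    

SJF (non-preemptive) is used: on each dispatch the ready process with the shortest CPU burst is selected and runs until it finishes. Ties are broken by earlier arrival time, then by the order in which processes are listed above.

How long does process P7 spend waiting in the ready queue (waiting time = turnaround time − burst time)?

0

Gantt: | P0 0-2 | idle 2-4 | P1 4-12 | P2 12-16 | P5 16-20 | P7 20-24 | P3 24-29 | P4 29-35 | P6 35-43 |
Completion: P0=2  P1=12  P2=16  P3=29  P4=35  P5=20  P6=43  P7=24
Waiting(P7) = turnaround − burst = 4 − 4 = 0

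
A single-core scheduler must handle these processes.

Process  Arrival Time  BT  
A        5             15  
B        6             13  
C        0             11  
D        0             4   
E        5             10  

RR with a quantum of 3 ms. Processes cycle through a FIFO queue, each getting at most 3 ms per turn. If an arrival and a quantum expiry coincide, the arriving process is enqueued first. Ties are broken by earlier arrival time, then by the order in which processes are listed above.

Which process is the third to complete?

E

Gantt: | C 0-3 | D 3-6 | C 6-9 | A 9-12 | E 12-15 | B 15-18 | D 18-19 | C 19-22 | A 22-25 | E 25-28 | B 28-31 | C 31-33 | A 33-36 | E 36-39 | B 39-42 | A 42-45 | E 45-46 | B 46-49 | A 49-52 | B 52-53 |
Completion: A=52  B=53  C=33  D=19  E=46
Turnaround (C−A): A=47  B=47  C=33  D=19  E=41
Finish order: D → C → E → A → B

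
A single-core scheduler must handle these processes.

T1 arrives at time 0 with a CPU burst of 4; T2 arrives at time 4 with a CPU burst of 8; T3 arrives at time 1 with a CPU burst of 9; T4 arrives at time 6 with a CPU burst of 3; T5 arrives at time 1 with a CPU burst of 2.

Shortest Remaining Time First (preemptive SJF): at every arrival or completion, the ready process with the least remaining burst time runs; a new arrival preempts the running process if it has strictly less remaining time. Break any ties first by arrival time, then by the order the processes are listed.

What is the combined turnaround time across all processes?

49

Schedule: | T1 0-1 | T5 1-3 | T1 3-6 | T4 6-9 | T2 9-17 | T3 17-26 |
Completion: T1=6  T2=17  T3=26  T4=9  T5=3
Turnaround = completion − arrival: T1=6, T2=13, T3=25, T4=3, T5=2
Total turnaround = 6 + 13 + 25 + 3 + 2 = 49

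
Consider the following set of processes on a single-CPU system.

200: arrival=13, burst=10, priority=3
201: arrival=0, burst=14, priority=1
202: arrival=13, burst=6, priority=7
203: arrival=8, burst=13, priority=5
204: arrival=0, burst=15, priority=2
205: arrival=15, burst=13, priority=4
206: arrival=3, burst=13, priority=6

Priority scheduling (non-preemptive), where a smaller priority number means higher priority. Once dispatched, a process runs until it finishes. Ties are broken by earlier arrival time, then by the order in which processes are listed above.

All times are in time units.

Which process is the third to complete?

Gantt: | 201 0-14 | 204 14-29 | 200 29-39 | 205 39-52 | 203 52-65 | 206 65-78 | 202 78-84 |
Completion: 200=39  201=14  202=84  203=65  204=29  205=52  206=78
Finish order: 201 → 204 → 200 → 205 → 203 → 206 → 202

200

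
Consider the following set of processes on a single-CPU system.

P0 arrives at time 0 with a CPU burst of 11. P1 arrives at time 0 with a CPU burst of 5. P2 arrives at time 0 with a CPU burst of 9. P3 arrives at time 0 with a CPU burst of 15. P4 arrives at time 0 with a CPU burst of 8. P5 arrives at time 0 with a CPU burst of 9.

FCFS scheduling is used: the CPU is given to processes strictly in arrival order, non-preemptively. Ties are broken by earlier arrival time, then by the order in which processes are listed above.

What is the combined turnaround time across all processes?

Schedule: | P0 0-11 | P1 11-16 | P2 16-25 | P3 25-40 | P4 40-48 | P5 48-57 |
Completion: P0=11  P1=16  P2=25  P3=40  P4=48  P5=57
Turnaround = completion − arrival: P0=11, P1=16, P2=25, P3=40, P4=48, P5=57
Total turnaround = 11 + 16 + 25 + 40 + 48 + 57 = 197

197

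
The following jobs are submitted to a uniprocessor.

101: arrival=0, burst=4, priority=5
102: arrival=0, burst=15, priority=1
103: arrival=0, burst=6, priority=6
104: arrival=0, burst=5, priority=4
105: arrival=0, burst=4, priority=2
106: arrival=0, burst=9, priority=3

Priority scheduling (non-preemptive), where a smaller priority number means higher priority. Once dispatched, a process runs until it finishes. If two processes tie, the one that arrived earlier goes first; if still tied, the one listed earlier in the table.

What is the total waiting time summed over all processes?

Timeline: | 102 0-15 | 105 15-19 | 106 19-28 | 104 28-33 | 101 33-37 | 103 37-43 |
Completion: 101=37  102=15  103=43  104=33  105=19  106=28
Turnaround (C−A): 101=37  102=15  103=43  104=33  105=19  106=28
Waiting = turnaround − burst: 101=33, 102=0, 103=37, 104=28, 105=15, 106=19
Total waiting = 33 + 0 + 37 + 28 + 15 + 19 = 132

132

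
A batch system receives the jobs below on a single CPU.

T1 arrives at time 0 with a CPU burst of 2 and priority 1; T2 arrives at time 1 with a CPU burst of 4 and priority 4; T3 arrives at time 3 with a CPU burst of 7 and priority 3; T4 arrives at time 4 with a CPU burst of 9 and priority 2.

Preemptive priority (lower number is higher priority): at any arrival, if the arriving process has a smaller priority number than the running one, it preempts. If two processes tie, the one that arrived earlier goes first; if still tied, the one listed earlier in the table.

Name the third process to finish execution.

Gantt: | T1 0-2 | T2 2-3 | T3 3-4 | T4 4-13 | T3 13-19 | T2 19-22 |
Completion: T1=2  T2=22  T3=19  T4=13
Turnaround (C−A): T1=2  T2=21  T3=16  T4=9
Finish order: T1 → T4 → T3 → T2

T3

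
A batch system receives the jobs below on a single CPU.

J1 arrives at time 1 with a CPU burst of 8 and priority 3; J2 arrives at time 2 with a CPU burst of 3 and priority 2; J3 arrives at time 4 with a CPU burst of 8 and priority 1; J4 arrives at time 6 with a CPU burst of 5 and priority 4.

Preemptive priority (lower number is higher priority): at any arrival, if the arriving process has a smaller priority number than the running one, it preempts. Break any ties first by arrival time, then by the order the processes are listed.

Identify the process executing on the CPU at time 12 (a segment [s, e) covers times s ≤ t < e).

Timeline: | idle 0-1 | J1 1-2 | J2 2-4 | J3 4-12 | J2 12-13 | J1 13-20 | J4 20-25 |
Completion: J1=20  J2=13  J3=12  J4=25
Turnaround (C−A): J1=19  J2=11  J3=8  J4=19

J2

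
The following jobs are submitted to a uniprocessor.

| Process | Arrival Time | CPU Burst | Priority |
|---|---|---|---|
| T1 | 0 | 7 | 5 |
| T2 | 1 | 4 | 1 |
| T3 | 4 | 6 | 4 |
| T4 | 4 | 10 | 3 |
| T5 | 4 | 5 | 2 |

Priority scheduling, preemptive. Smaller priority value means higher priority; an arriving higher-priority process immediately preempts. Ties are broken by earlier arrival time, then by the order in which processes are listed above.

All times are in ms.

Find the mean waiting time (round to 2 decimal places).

9.60

Gantt: | T1 0-1 | T2 1-5 | T5 5-10 | T4 10-20 | T3 20-26 | T1 26-32 |
Completion: T1=32  T2=5  T3=26  T4=20  T5=10
Turnaround (C−A): T1=32  T2=4  T3=22  T4=16  T5=6
Waiting times: T1=25, T2=0, T3=16, T4=6, T5=1
Average waiting = (25+0+16+6+1) / 5 = 48/5 = 9.60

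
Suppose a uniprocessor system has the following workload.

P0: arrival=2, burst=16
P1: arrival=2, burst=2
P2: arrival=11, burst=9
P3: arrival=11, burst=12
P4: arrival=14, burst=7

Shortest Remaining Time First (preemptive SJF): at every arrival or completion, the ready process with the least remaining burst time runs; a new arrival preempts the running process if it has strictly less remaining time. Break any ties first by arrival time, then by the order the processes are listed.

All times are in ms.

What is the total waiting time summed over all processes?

Timeline: | idle 0-2 | P1 2-4 | P0 4-20 | P4 20-27 | P2 27-36 | P3 36-48 |
Completion: P0=20  P1=4  P2=36  P3=48  P4=27
Waiting = turnaround − burst: P0=2, P1=0, P2=16, P3=25, P4=6
Total waiting = 2 + 0 + 16 + 25 + 6 = 49

49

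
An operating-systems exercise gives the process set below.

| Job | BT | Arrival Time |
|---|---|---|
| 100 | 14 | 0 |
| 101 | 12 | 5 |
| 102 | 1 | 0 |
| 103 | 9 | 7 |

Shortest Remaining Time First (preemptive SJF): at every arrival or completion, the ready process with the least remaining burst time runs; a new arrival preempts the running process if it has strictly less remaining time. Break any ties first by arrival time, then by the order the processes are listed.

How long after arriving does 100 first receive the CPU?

1

Timeline: | 102 0-1 | 100 1-15 | 103 15-24 | 101 24-36 |
Completion: 100=15  101=36  102=1  103=24
Turnaround (C−A): 100=15  101=31  102=1  103=17
Response(100) = first start − arrival = 1 − 0 = 1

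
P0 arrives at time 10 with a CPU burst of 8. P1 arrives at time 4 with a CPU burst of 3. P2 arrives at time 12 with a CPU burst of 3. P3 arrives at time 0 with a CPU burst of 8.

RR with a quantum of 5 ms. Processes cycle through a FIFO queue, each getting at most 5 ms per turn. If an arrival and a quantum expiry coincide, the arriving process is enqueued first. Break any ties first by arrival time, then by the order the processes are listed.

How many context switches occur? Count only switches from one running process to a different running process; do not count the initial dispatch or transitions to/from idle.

Timeline: | P3 0-5 | P1 5-8 | P3 8-11 | P0 11-16 | P2 16-19 | P0 19-22 |
Completion: P0=22  P1=8  P2=19  P3=11

5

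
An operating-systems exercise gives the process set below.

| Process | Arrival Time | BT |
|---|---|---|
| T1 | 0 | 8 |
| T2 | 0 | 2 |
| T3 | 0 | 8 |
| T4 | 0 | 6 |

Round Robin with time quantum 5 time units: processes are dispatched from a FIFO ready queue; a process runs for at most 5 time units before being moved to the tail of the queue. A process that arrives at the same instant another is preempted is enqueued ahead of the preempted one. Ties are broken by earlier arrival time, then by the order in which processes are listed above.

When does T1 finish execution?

Gantt: | T1 0-5 | T2 5-7 | T3 7-12 | T4 12-17 | T1 17-20 | T3 20-23 | T4 23-24 |
Completion: T1=20  T2=7  T3=23  T4=24
Turnaround (C−A): T1=20  T2=7  T3=23  T4=24

20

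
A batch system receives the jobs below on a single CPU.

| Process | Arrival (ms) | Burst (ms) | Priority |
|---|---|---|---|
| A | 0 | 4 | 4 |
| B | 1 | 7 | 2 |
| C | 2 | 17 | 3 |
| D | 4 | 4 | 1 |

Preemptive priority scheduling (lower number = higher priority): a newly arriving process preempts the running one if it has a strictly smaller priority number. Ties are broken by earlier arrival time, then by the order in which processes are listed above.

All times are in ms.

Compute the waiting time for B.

Gantt: | A 0-1 | B 1-4 | D 4-8 | B 8-12 | C 12-29 | A 29-32 |
Completion: A=32  B=12  C=29  D=8
Waiting(B) = turnaround − burst = 11 − 7 = 4

4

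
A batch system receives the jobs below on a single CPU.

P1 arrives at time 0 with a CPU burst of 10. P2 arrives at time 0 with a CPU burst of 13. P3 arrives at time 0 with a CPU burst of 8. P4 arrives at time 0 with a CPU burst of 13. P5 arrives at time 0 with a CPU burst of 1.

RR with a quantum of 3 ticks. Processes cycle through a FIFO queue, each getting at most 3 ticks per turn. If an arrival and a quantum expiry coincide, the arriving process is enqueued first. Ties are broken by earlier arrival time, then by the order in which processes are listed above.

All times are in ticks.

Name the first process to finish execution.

P5

Timeline: | P1 0-3 | P2 3-6 | P3 6-9 | P4 9-12 | P5 12-13 | P1 13-16 | P2 16-19 | P3 19-22 | P4 22-25 | P1 25-28 | P2 28-31 | P3 31-33 | P4 33-36 | P1 36-37 | P2 37-40 | P4 40-43 | P2 43-44 | P4 44-45 |
Completion: P1=37  P2=44  P3=33  P4=45  P5=13
Finish order: P5 → P3 → P1 → P2 → P4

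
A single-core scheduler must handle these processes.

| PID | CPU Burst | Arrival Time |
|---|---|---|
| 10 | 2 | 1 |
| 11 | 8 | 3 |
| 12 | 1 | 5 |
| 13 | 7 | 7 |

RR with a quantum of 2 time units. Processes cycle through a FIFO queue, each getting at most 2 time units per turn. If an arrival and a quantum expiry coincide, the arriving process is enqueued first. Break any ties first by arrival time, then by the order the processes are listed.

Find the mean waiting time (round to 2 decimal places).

Schedule: | idle 0-1 | 10 1-3 | 11 3-5 | 12 5-6 | 11 6-8 | 13 8-10 | 11 10-12 | 13 12-14 | 11 14-16 | 13 16-19 |
Completion: 10=3  11=16  12=6  13=19
Turnaround (C−A): 10=2  11=13  12=1  13=12
Waiting times: 10=0, 11=5, 12=0, 13=5
Average waiting = (0+5+0+5) / 4 = 10/4 = 2.50

2.50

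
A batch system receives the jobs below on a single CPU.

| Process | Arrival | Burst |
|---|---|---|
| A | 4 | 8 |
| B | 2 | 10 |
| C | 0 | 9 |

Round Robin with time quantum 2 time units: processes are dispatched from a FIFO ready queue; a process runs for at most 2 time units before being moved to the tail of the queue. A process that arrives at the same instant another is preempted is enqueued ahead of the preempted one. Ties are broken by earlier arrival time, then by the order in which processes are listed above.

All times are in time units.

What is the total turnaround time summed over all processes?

69

Gantt: | C 0-2 | B 2-4 | C 4-6 | A 6-8 | B 8-10 | C 10-12 | A 12-14 | B 14-16 | C 16-18 | A 18-20 | B 20-22 | C 22-23 | A 23-25 | B 25-27 |
Completion: A=25  B=27  C=23
Turnaround (C−A): A=21  B=25  C=23
Turnaround = completion − arrival: A=21, B=25, C=23
Total turnaround = 21 + 25 + 23 = 69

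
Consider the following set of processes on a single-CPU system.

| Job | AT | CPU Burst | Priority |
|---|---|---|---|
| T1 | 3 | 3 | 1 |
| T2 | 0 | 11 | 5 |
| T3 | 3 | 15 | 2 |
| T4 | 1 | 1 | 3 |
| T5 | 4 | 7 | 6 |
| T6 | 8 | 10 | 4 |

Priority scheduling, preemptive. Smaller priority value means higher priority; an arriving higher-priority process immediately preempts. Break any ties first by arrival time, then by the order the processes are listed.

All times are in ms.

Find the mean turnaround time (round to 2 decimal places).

21.33

Schedule: | T2 0-1 | T4 1-2 | T2 2-3 | T1 3-6 | T3 6-21 | T6 21-31 | T2 31-40 | T5 40-47 |
Completion: T1=6  T2=40  T3=21  T4=2  T5=47  T6=31
Turnaround times: T1=3, T2=40, T3=18, T4=1, T5=43, T6=23
Average turnaround = (3+40+18+1+43+23) / 6 = 128/6 = 21.33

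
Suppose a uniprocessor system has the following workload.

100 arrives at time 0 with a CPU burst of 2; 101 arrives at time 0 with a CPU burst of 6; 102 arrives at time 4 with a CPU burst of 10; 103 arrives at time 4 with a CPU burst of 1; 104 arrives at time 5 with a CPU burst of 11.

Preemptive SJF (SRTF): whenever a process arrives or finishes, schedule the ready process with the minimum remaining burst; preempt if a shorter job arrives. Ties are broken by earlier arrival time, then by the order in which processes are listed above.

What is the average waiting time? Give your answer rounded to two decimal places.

Schedule: | 100 0-2 | 101 2-4 | 103 4-5 | 101 5-9 | 102 9-19 | 104 19-30 |
Completion: 100=2  101=9  102=19  103=5  104=30
Turnaround (C−A): 100=2  101=9  102=15  103=1  104=25
Waiting times: 100=0, 101=3, 102=5, 103=0, 104=14
Average waiting = (0+3+5+0+14) / 5 = 22/5 = 4.40

4.40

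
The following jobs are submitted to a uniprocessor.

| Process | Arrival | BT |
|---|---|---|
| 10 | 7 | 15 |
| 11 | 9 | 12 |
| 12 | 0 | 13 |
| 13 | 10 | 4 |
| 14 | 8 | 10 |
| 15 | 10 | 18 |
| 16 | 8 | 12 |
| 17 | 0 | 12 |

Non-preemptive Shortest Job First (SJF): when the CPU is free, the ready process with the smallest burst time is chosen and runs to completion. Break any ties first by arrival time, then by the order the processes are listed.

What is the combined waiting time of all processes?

Schedule: | 17 0-12 | 13 12-16 | 14 16-26 | 16 26-38 | 11 38-50 | 12 50-63 | 10 63-78 | 15 78-96 |
Completion: 10=78  11=50  12=63  13=16  14=26  15=96  16=38  17=12
Turnaround (C−A): 10=71  11=41  12=63  13=6  14=18  15=86  16=30  17=12
Waiting = turnaround − burst: 10=56, 11=29, 12=50, 13=2, 14=8, 15=68, 16=18, 17=0
Total waiting = 56 + 29 + 50 + 2 + 8 + 68 + 18 + 0 = 231

231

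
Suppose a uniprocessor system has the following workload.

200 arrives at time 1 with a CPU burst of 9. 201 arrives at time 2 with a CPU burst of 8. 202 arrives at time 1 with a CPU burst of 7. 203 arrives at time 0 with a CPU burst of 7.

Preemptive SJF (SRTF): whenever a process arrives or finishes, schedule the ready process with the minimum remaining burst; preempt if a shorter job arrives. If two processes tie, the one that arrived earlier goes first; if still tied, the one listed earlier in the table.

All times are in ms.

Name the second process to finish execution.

Timeline: | 203 0-7 | 202 7-14 | 201 14-22 | 200 22-31 |
Completion: 200=31  201=22  202=14  203=7
Turnaround (C−A): 200=30  201=20  202=13  203=7
Finish order: 203 → 202 → 201 → 200

202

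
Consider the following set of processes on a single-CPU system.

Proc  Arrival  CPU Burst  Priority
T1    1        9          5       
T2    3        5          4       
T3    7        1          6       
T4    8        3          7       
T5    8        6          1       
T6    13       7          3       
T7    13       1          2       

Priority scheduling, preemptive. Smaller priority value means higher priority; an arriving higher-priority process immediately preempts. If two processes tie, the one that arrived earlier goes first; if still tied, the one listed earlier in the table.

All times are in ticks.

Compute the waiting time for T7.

Timeline: | idle 0-1 | T1 1-3 | T2 3-8 | T5 8-14 | T7 14-15 | T6 15-22 | T1 22-29 | T3 29-30 | T4 30-33 |
Completion: T1=29  T2=8  T3=30  T4=33  T5=14  T6=22  T7=15
Turnaround (C−A): T1=28  T2=5  T3=23  T4=25  T5=6  T6=9  T7=2
Waiting(T7) = turnaround − burst = 2 − 1 = 1

1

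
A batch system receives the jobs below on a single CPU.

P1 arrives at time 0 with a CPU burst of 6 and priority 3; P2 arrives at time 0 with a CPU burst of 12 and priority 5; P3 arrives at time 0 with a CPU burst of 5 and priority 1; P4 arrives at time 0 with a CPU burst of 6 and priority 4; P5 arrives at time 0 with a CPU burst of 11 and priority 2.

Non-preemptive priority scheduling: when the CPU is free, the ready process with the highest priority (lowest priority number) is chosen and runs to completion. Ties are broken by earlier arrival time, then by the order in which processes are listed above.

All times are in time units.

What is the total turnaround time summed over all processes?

Schedule: | P3 0-5 | P5 5-16 | P1 16-22 | P4 22-28 | P2 28-40 |
Completion: P1=22  P2=40  P3=5  P4=28  P5=16
Turnaround (C−A): P1=22  P2=40  P3=5  P4=28  P5=16
Turnaround = completion − arrival: P1=22, P2=40, P3=5, P4=28, P5=16
Total turnaround = 22 + 40 + 5 + 28 + 16 = 111

111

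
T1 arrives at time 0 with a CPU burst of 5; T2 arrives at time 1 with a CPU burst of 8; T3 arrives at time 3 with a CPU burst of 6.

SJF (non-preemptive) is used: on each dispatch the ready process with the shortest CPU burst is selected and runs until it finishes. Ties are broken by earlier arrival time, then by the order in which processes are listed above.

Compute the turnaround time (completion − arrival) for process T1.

5

Gantt: | T1 0-5 | T3 5-11 | T2 11-19 |
Completion: T1=5  T2=19  T3=11
Turnaround (C−A): T1=5  T2=18  T3=8
Turnaround(T1) = completion − arrival = 5 − 0 = 5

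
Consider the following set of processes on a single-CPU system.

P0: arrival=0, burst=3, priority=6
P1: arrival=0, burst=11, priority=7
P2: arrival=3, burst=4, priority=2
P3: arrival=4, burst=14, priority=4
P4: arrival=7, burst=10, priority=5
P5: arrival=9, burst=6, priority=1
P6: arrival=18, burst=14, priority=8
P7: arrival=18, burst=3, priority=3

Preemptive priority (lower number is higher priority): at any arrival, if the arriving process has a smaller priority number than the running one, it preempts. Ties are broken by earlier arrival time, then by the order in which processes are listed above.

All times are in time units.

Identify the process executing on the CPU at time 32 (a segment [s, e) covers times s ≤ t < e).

P4

Schedule: | P0 0-3 | P2 3-7 | P3 7-9 | P5 9-15 | P3 15-18 | P7 18-21 | P3 21-30 | P4 30-40 | P1 40-51 | P6 51-65 |
Completion: P0=3  P1=51  P2=7  P3=30  P4=40  P5=15  P6=65  P7=21
Turnaround (C−A): P0=3  P1=51  P2=4  P3=26  P4=33  P5=6  P6=47  P7=3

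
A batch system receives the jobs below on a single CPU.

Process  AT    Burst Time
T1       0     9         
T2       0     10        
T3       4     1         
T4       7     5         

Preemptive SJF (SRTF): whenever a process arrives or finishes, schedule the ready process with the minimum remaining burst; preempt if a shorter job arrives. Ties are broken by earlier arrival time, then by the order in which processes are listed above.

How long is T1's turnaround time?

10

Schedule: | T1 0-4 | T3 4-5 | T1 5-10 | T4 10-15 | T2 15-25 |
Completion: T1=10  T2=25  T3=5  T4=15
Turnaround(T1) = completion − arrival = 10 − 0 = 10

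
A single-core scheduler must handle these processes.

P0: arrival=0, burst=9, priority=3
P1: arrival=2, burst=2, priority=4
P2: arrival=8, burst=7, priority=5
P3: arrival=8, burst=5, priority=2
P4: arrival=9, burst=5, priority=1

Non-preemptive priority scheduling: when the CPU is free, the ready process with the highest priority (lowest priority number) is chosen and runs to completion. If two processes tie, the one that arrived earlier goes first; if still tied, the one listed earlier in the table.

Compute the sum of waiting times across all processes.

Schedule: | P0 0-9 | P4 9-14 | P3 14-19 | P1 19-21 | P2 21-28 |
Completion: P0=9  P1=21  P2=28  P3=19  P4=14
Waiting = turnaround − burst: P0=0, P1=17, P2=13, P3=6, P4=0
Total waiting = 0 + 17 + 13 + 6 + 0 = 36

36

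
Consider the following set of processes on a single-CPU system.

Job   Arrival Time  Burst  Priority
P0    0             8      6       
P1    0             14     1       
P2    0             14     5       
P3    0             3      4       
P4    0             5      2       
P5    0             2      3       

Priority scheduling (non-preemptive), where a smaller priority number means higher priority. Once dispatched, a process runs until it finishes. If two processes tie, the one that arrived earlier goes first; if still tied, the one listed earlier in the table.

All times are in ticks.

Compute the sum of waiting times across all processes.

Schedule: | P1 0-14 | P4 14-19 | P5 19-21 | P3 21-24 | P2 24-38 | P0 38-46 |
Completion: P0=46  P1=14  P2=38  P3=24  P4=19  P5=21
Waiting = turnaround − burst: P0=38, P1=0, P2=24, P3=21, P4=14, P5=19
Total waiting = 38 + 0 + 24 + 21 + 14 + 19 = 116

116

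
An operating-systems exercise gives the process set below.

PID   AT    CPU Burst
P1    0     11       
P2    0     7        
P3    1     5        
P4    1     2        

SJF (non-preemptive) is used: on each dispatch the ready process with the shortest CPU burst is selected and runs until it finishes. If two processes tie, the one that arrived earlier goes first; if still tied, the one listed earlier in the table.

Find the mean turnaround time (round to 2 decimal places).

13.25

Timeline: | P2 0-7 | P4 7-9 | P3 9-14 | P1 14-25 |
Completion: P1=25  P2=7  P3=14  P4=9
Turnaround (C−A): P1=25  P2=7  P3=13  P4=8
Turnaround times: P1=25, P2=7, P3=13, P4=8
Average turnaround = (25+7+13+8) / 4 = 53/4 = 13.25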